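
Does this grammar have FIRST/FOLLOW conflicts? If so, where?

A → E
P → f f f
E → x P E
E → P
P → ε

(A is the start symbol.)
A FIRST/FOLLOW conflict occurs when a non-terminal N has a nullable alternative N → β (β ⇒* ε) and another alternative N → α with FIRST(α) ∩ FOLLOW(N) ≠ ∅: on such a lookahead the parser cannot decide between expanding α and letting N vanish via β.

Nullable non-terminals: A, E, P.
FIRST sets used below: FIRST(P) = { 'f', ε }
A has a nullable alternative but only one production, so nothing to check.

E: nullable alternative(s) E → P; FOLLOW(E) = { $ }
  E → x P E: FIRST \ {ε} = { 'x' } — disjoint from FOLLOW(E)
  E → P: FIRST \ {ε} = { 'f' } — this is the only nullable alternative, skip

P: nullable alternative(s) P → ε; FOLLOW(P) = { $, 'f', 'x' }
  P → f f f: FIRST \ {ε} = { 'f' } — overlaps FOLLOW(P) on { 'f' }: CONFLICT
  P → ε: FIRST \ {ε} = { } — this is the only nullable alternative, skip

So the grammar has 1 FIRST/FOLLOW conflict (marked CONFLICT above).

Answer: Yes. P → f f f with FOLLOW(P) on { 'f' }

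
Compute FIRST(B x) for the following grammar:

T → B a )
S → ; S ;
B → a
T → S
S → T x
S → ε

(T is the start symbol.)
{ 'a' }

FIRST sets of the non-terminals involved (from the grammar, by fixed-point iteration):
  FIRST(B) = { 'a' }

To compute FIRST(B x), process the symbols left to right:
Symbol B is a non-terminal. Add FIRST(B) \ {ε} = { 'a' }
B is not nullable (ε ∉ FIRST(B)), so stop here.
FIRST(B x) = { 'a' }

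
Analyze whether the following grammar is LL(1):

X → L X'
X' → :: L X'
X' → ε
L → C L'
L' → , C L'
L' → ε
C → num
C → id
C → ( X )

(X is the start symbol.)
Yes, the grammar is LL(1).

Relevant sets:
  FOLLOW(X') = { $, ')' }
  FOLLOW(L') = { $, ')', '::' }

For X':
  PREDICT(X' → :: L X') = { '::' }
  PREDICT(X' → ε) = { $, ')' }
For L':
  PREDICT(L' → ',' C L') = { ',' }
  PREDICT(L' → ε) = { $, ')', '::' }
For C:
  PREDICT(C → num) = { 'num' }
  PREDICT(C → id) = { 'id' }
  PREDICT(C → '(' X ')') = { '(' }
X, L have a single production, so nothing to check there.

All predict sets are disjoint. The grammar IS LL(1).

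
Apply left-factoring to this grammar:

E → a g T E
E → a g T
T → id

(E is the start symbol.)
Left-factoring transforms A → αβ₁ | αβ₂ into A → αA' and A' → β₁ | β₂
(α is the longest common prefix among the alternatives). Repeat until
no nonterminal has two alternatives with a common prefix.

Round 1: E has alternatives sharing prefix 'a g T'. Introduce E': E → a g T E'
  Add: E' → E
  Add: E' → ε

No remaining common prefixes — done.

Resulting grammar:
E → a g T E'
E' → E
E' → ε
T → id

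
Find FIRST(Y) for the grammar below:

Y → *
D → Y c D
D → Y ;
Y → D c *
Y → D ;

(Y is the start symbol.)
{ '*' }

FIRST sets of the other non-terminals involved (by the same procedure, iterated to a fixed point):
  FIRST(D) = { '*' }

From Y → *:
  - '*' is a terminal: add '*' and stop
From Y → D c *:
  - D is a non-terminal: add FIRST(D) \ {ε} = { '*' }
    D is not nullable, so stop
From Y → D ;:
  - D is a non-terminal: add FIRST(D) \ {ε} = { '*' }
    D is not nullable, so stop

Collecting: FIRST(Y) = { '*' }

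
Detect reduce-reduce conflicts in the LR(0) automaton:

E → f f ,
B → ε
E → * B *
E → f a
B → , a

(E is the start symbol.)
Augment with E' → E and build the canonical LR(0) collection (I0 = CLOSURE({[E' → . E]}), then GOTO on every symbol after a dot until no new states appear). It has 11 states:
  I0: { [E → . * B *], [E → . f a], [E → . f f ,], [E' → . E] }  — shift
  I1: { [B → . , a], [B → .], [E → * . B *] }  — shift, reduce
  I2: { [E' → E .] }  — accept
  I3: { [E → f . a], [E → f . f ,] }  — shift
  I4: { [E → f a .] }  — reduce
  I5: { [E → f f . ,] }  — shift
  I6: { [E → f f , .] }  — reduce
  I7: { [B → , . a] }  — shift
  I8: { [E → * B . *] }  — shift
  I9: { [E → * B * .] }  — reduce
  I10: { [B → , a .] }  — reduce

No state contains more than one complete item.

Answer: No reduce-reduce conflicts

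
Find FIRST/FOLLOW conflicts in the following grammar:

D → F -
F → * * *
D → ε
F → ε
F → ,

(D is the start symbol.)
A FIRST/FOLLOW conflict occurs when a non-terminal N has a nullable alternative N → β (β ⇒* ε) and another alternative N → α with FIRST(α) ∩ FOLLOW(N) ≠ ∅: on such a lookahead the parser cannot decide between expanding α and letting N vanish via β.

Nullable non-terminals: D, F.
FIRST sets used below: FIRST(F) = { '*', ',', ε }

D: nullable alternative(s) D → ε; FOLLOW(D) = { $ }
  D → F -: FIRST \ {ε} = { '*', ',', '-' } — disjoint from FOLLOW(D)
  D → ε: FIRST \ {ε} = { } — this is the only nullable alternative, skip

F: nullable alternative(s) F → ε; FOLLOW(F) = { '-' }
  F → * * *: FIRST \ {ε} = { '*' } — disjoint from FOLLOW(F)
  F → ε: FIRST \ {ε} = { } — this is the only nullable alternative, skip
  F → ,: FIRST \ {ε} = { ',' } — disjoint from FOLLOW(F)

No FIRST/FOLLOW conflicts found.

Answer: No FIRST/FOLLOW conflicts.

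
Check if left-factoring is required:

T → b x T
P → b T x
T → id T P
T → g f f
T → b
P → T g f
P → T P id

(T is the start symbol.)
Left-factoring is needed when two productions for the same non-terminal
share a common prefix on the right-hand side.

Productions for T:
  T → b x T
  T → id T P
  T → g f f
  T → b
Productions for P:
  P → b T x
  P → T g f
  P → T P id

Found common prefix 'b' in productions for T
Found common prefix 'T' in productions for P

Answer: Yes, T has productions with common prefix 'b'; P has productions with common prefix 'T'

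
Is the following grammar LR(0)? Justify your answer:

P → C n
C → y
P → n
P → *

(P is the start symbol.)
Yes, the grammar is LR(0)

A grammar is LR(0) if no state in the canonical LR(0) collection has:
  - both a shift item (dot before a terminal) and a complete item (shift-reduce conflict), or
  - two or more complete items (reduce-reduce conflict; the accept item [P' → P .] counts as a complete item here).

Augment with P' → P and build the canonical LR(0) collection (I0 = CLOSURE({[P' → . P]}), then GOTO on every symbol after a dot until no new states appear). It has 7 states:
  I0: { [C → . y], [P → . *], [P → . C n], [P → . n], [P' → . P] }  — shift
  I1: { [P → * .] }  — reduce
  I2: { [P → C . n] }  — shift
  I3: { [P' → P .] }  — accept
  I4: { [P → n .] }  — reduce
  I5: { [C → y .] }  — reduce
  I6: { [P → C n .] }  — reduce

Every state is either a pure shift/goto state or contains exactly one complete item and nothing to shift — no conflicts. The grammar is LR(0).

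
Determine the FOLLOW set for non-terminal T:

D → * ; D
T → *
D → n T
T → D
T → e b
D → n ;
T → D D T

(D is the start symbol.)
In D → n T: T is at the end, add FOLLOW(D)
In T → D D T: T is at the end; this adds FOLLOW(T) to itself — nothing new

The FOLLOW sets referred to above (computed the same way, to a fixed point):
  FOLLOW(D) = { $, '*', 'e', 'n' }

Taking the union: FOLLOW(T) = { $, '*', 'e', 'n' }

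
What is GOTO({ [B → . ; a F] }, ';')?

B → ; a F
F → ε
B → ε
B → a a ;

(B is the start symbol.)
{ [B → ; . a F] }

GOTO(I, ';') = CLOSURE({ [A → αX.β] : [A → α.Xβ] ∈ I, X = ';' })

Items with dot before ';', with the dot advanced:
  [B → . ; a F] → [B → ; . a F]
Closure adds nothing (no advanced item has the dot before a non-terminal).

GOTO = { [B → ; . a F] }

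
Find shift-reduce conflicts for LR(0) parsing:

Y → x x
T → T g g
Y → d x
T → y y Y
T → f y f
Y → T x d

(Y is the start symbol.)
Augment with Y' → Y and build the canonical LR(0) collection (I0 = CLOSURE({[Y' → . Y]}), then GOTO on every symbol after a dot until no new states appear). It has 17 states:
  I0: { [T → . T g g], [T → . f y f], [T → . y y Y], [Y → . T x d], [Y → . d x], [Y → . x x], [Y' → . Y] }  — shift
  I1: { [T → T . g g], [Y → T . x d] }  — shift
  I2: { [Y' → Y .] }  — accept
  I3: { [Y → d . x] }  — shift
  I4: { [T → f . y f] }  — shift
  I5: { [Y → x . x] }  — shift
  I6: { [T → y . y Y] }  — shift
  I7: { [T → . T g g], [T → . f y f], [T → . y y Y], [T → y y . Y], [Y → . T x d], [Y → . d x], [Y → . x x] }  — shift
  I8: { [T → y y Y .] }  — reduce
  I9: { [Y → x x .] }  — reduce
  I10: { [T → f y . f] }  — shift
  I11: { [T → f y f .] }  — reduce
  I12: { [Y → d x .] }  — reduce
  I13: { [T → T g . g] }  — shift
  I14: { [Y → T x . d] }  — shift
  I15: { [Y → T x d .] }  — reduce
  I16: { [T → T g g .] }  — reduce

No state contains both a complete item and a shift item.

Answer: No shift-reduce conflicts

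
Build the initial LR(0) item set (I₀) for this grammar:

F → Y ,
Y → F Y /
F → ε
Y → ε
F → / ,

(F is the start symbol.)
First, augment the grammar with F' → F
I₀ = CLOSURE({ [F' → . F] }):
  [F' → . F] has the dot before F: add [F → . Y ,], [F → .], [F → . / ,]
  [F → . Y ,] has the dot before Y: add [Y → . F Y /], [Y → .]
No further items can be added.

I₀ = { [F → . / ,], [F → . Y ,], [F → .], [F' → . F], [Y → . F Y /], [Y → .] }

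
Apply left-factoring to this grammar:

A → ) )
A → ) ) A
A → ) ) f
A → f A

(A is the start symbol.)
Left-factoring transforms A → αβ₁ | αβ₂ into A → αA' and A' → β₁ | β₂
(α is the longest common prefix among the alternatives). Repeat until
no nonterminal has two alternatives with a common prefix.

Round 1: A has alternatives sharing prefix ') )'. Introduce A': A → ) ) A'
  Add: A' → ε
  Add: A' → A
  Add: A' → f

No remaining common prefixes — done.

Resulting grammar:
A → ) ) A'
A' → ε
A' → A
A' → f
A → f A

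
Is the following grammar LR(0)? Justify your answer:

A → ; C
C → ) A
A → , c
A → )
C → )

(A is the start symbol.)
No. Shift-reduce conflict between [C → ) .] and [A → . )]

Augment with A' → A and build the canonical LR(0) collection (I0 = CLOSURE({[A' → . A]}), then GOTO on every symbol after a dot until no new states appear). It has 9 states:
  I0: { [A → . )], [A → . , c], [A → . ; C], [A' → . A] }  — shift
  I1: { [A → ) .] }  — reduce
  I2: { [A → , . c] }  — shift
  I3: { [A → ; . C], [C → . ) A], [C → . )] }  — shift
  I4: { [A' → A .] }  — accept
  I5: { [A → . )], [A → . , c], [A → . ; C], [C → ) . A], [C → ) .] }  — shift, reduce
  I6: { [A → ; C .] }  — reduce
  I7: { [C → ) A .] }  — reduce
  I8: { [A → , c .] }  — reduce

Conflict in state I5:
  Shift-reduce conflict between [C → ) .] and [A → . )]
So the grammar is NOT LR(0).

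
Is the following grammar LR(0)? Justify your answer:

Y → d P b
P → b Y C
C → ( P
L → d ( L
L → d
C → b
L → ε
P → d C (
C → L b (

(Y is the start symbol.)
No. Shift-reduce conflict between [L → .] and [C → . ( P]

Augment with Y' → Y and build the canonical LR(0) collection (I0 = CLOSURE({[Y' → . Y]}), then GOTO on every symbol after a dot until no new states appear). It has 20 states:
  I0: { [Y → . d P b], [Y' → . Y] }  — shift
  I1: { [Y' → Y .] }  — accept
  I2: { [P → . b Y C], [P → . d C (], [Y → d . P b] }  — shift
  I3: { [Y → d P . b] }  — shift
  I4: { [P → b . Y C], [Y → . d P b] }  — shift
  I5: { [C → . ( P], [C → . L b (], [C → . b], [L → . d ( L], [L → . d], [L → .], [P → d . C (] }  — shift, reduce
  I6: { [C → ( . P], [P → . b Y C], [P → . d C (] }  — shift
  I7: { [P → d C . (] }  — shift
  I8: { [C → L . b (] }  — shift
  I9: { [C → b .] }  — reduce
  I10: { [L → d . ( L], [L → d .] }  — shift, reduce
  I11: { [L → . d ( L], [L → . d], [L → .], [L → d ( . L] }  — shift, reduce
  I12: { [L → d ( L .] }  — reduce
  I13: { [C → L b . (] }  — shift
  I14: { [C → L b ( .] }  — reduce
  I15: { [P → d C ( .] }  — reduce
  I16: { [C → ( P .] }  — reduce
  I17: { [C → . ( P], [C → . L b (], [C → . b], [L → . d ( L], [L → . d], [L → .], [P → b Y . C] }  — shift, reduce
  I18: { [P → b Y C .] }  — reduce
  I19: { [Y → d P b .] }  — reduce

Conflict in state I5:
  Shift-reduce conflict between [L → .] and [C → . ( P]
So the grammar is NOT LR(0).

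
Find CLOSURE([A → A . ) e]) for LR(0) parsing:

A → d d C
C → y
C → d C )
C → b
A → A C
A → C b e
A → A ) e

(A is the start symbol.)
{ [A → A . ) e] }

Start with: [A → A . ) e]
The dot precedes the terminal ')', so nothing is added.

CLOSURE = { [A → A . ) e] }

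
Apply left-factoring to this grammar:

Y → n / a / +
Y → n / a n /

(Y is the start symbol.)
Left-factoring transforms A → αβ₁ | αβ₂ into A → αA' and A' → β₁ | β₂
(α is the longest common prefix among the alternatives). Repeat until
no nonterminal has two alternatives with a common prefix.

Round 1: Y has alternatives sharing prefix 'n / a'. Introduce Y': Y → n / a Y'
  Add: Y' → / +
  Add: Y' → n /

No remaining common prefixes — done.

Resulting grammar:
Y → n / a Y'
Y' → / +
Y' → n /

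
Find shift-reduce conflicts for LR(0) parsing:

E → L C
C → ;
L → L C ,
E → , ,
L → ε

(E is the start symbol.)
Yes — I0: [L → .] vs [E → . , ,]; I5: [E → L C .] vs [L → L C . ,]

Augment with E' → E and build the canonical LR(0) collection (I0 = CLOSURE({[E' → . E]}), then GOTO on every symbol after a dot until no new states appear). It has 8 states:
  I0: { [E → . , ,], [E → . L C], [E' → . E], [L → . L C ,], [L → .] }  — shift, reduce
  I1: { [E → , . ,] }  — shift
  I2: { [E' → E .] }  — accept
  I3: { [C → . ;], [E → L . C], [L → L . C ,] }  — shift
  I4: { [C → ; .] }  — reduce
  I5: { [E → L C .], [L → L C . ,] }  — shift, reduce
  I6: { [L → L C , .] }  — reduce
  I7: { [E → , , .] }  — reduce

I0 contains reduce item [L → .] and shift item [E → . , ,] — shift-reduce conflict.
I5 contains reduce item [E → L C .] and shift item [L → L C . ,] — shift-reduce conflict.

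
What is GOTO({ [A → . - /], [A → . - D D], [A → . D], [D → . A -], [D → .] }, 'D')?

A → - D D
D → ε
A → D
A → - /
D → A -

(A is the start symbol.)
GOTO(I, 'D') = CLOSURE({ [A → αX.β] : [A → α.Xβ] ∈ I, X = 'D' })

Items with dot before 'D', with the dot advanced:
  [A → . D] → [A → D .]
Closure adds nothing (no advanced item has the dot before a non-terminal).

GOTO = { [A → D .] }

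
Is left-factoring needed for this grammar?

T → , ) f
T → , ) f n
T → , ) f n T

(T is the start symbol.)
Yes, T has productions with common prefix ', ) f'

Left-factoring is needed when two productions for the same non-terminal
share a common prefix on the right-hand side.

Productions for T:
  T → , ) f
  T → , ) f n
  T → , ) f n T

Found common prefix ', ) f' in productions for T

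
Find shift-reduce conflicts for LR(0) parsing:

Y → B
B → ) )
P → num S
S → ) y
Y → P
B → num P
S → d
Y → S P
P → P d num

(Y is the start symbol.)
Augment with Y' → Y and build the canonical LR(0) collection (I0 = CLOSURE({[Y' → . Y]}), then GOTO on every symbol after a dot until no new states appear). It has 17 states:
  I0: { [B → . ) )], [B → . num P], [P → . P d num], [P → . num S], [S → . ) y], [S → . d], [Y → . B], [Y → . P], [Y → . S P], [Y' → . Y] }  — shift
  I1: { [B → ) . )], [S → ) . y] }  — shift
  I2: { [Y → B .] }  — reduce
  I3: { [P → P . d num], [Y → P .] }  — shift, reduce
  I4: { [P → . P d num], [P → . num S], [Y → S . P] }  — shift
  I5: { [Y' → Y .] }  — accept
  I6: { [S → d .] }  — reduce
  I7: { [B → num . P], [P → . P d num], [P → . num S], [P → num . S], [S → . ) y], [S → . d] }  — shift
  I8: { [S → ) . y] }  — shift
  I9: { [B → num P .], [P → P . d num] }  — shift, reduce
  I10: { [P → num S .] }  — reduce
  I11: { [P → num . S], [S → . ) y], [S → . d] }  — shift
  I12: { [P → P d . num] }  — shift
  I13: { [P → P d num .] }  — reduce
  I14: { [S → ) y .] }  — reduce
  I15: { [P → P . d num], [Y → S P .] }  — shift, reduce
  I16: { [B → ) ) .] }  — reduce

I3 contains reduce item [Y → P .] and shift item [P → P . d num] — shift-reduce conflict.
I9 contains reduce item [B → num P .] and shift item [P → P . d num] — shift-reduce conflict.
I15 contains reduce item [Y → S P .] and shift item [P → P . d num] — shift-reduce conflict.

Answer: Yes — I3: [Y → P .] vs [P → P . d num]; I9: [B → num P .] vs [P → P . d num]; I15: [Y → S P .] vs [P → P . d num]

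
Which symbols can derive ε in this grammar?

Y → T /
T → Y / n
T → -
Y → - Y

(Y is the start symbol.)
None

A non-terminal is nullable if it can derive ε (the empty string): either it has an ε-production, or it has a production whose right-hand side consists entirely of nullable non-terminals.

There are no ε-productions, so no non-terminal can derive ε.
No non-terminals are nullable.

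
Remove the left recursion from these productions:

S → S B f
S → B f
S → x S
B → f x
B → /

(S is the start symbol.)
S is directly left-recursive. The standard transformation for
  A → A α₁ | ... | A α_m | β₁ | ... | β_n
is
  A  → β₁ A' | ... | β_n A'
  A' → α₁ A' | ... | α_m A' | ε

S → B f becomes S → B f S'
S → x S becomes S → x S S'
S → S B f becomes S' → B f S'
Add S' → ε

Productions for other non-terminals are unchanged:
  B → f x
  B → /

Resulting grammar:
S → B f S'
S → x S S'
S' → B f S'
S' → ε
B → f x
B → /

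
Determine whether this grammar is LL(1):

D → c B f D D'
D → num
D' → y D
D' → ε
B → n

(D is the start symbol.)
A grammar is LL(1) if for each non-terminal N with multiple productions, the predict sets of those productions are pairwise disjoint, where PREDICT(N → α) = (FIRST(α) \ {ε}) ∪ (FOLLOW(N) if α ⇒* ε).

Relevant sets:
  FOLLOW(D') = { $, 'y' }

For D:
  PREDICT(D → c B f D D') = { 'c' }
  PREDICT(D → num) = { 'num' }
For D':
  PREDICT(D' → y D) = { 'y' }
  PREDICT(D' → ε) = { $, 'y' }
B has a single production, so nothing to check there.

Conflict found: Predict set conflict for D': { 'y' }
The grammar is NOT LL(1).

Answer: No. Predict set conflict for D': { 'y' }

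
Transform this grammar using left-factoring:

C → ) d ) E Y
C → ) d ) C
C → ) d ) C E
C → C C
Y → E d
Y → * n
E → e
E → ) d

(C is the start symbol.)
Left-factoring transforms A → αβ₁ | αβ₂ into A → αA' and A' → β₁ | β₂
(α is the longest common prefix among the alternatives). Repeat until
no nonterminal has two alternatives with a common prefix.

Round 1: C has alternatives sharing prefix ') d )'. Introduce C': C → ) d ) C'
  Add: C' → E Y
  Add: C' → C
  Add: C' → C E

Round 2: C' has alternatives sharing prefix 'C'. Introduce C'': C' → C C''
  Add: C'' → ε
  Add: C'' → E

No remaining common prefixes — done.

Resulting grammar:
C → ) d ) C'
C' → E Y
C' → C C''
C'' → ε
C'' → E
C → C C
Y → E d
Y → * n
E → e
E → ) d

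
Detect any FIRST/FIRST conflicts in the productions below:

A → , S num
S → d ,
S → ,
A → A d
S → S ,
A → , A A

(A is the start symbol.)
Yes. A → ',' S num / A → A d on { ',' }; A → ',' S num / A → ',' A A on { ',' }; A → A d / A → ',' A A on { ',' }; S → d ',' / S → S ',' on { 'd' }; S → ',' / S → S ',' on { ',' }

FIRST sets of the non-terminals at (or reachable through a nullable prefix from) the front of some alternative:
  FIRST(A) = { ',' }
  FIRST(S) = { ',', 'd' }

Productions for A:
  A → , S num: FIRST = { ',' }
  A → A d: FIRST = { ',' }
  A → , A A: FIRST = { ',' }
Productions for S:
  S → d ,: FIRST = { 'd' }
  S → ,: FIRST = { ',' }
  S → S ,: FIRST = { ',', 'd' }

Conflict for A: A → , S num and A → A d
  Overlap: { ',' }
Conflict for A: A → , S num and A → , A A
  Overlap: { ',' }
Conflict for A: A → A d and A → , A A
  Overlap: { ',' }
Conflict for S: S → d , and S → S ,
  Overlap: { 'd' }
Conflict for S: S → , and S → S ,
  Overlap: { ',' }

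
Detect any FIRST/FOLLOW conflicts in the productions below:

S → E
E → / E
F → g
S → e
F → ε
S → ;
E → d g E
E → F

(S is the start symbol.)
A FIRST/FOLLOW conflict occurs when a non-terminal N has a nullable alternative N → β (β ⇒* ε) and another alternative N → α with FIRST(α) ∩ FOLLOW(N) ≠ ∅: on such a lookahead the parser cannot decide between expanding α and letting N vanish via β.

Nullable non-terminals: E, F, S.
FIRST sets used below: FIRST(F) = { 'g', ε }, FIRST(E) = { '/', 'd', 'g', ε }

E: nullable alternative(s) E → F; FOLLOW(E) = { $ }
  E → / E: FIRST \ {ε} = { '/' } — disjoint from FOLLOW(E)
  E → d g E: FIRST \ {ε} = { 'd' } — disjoint from FOLLOW(E)
  E → F: FIRST \ {ε} = { 'g' } — this is the only nullable alternative, skip

F: nullable alternative(s) F → ε; FOLLOW(F) = { $ }
  F → g: FIRST \ {ε} = { 'g' } — disjoint from FOLLOW(F)
  F → ε: FIRST \ {ε} = { } — this is the only nullable alternative, skip

S: nullable alternative(s) S → E; FOLLOW(S) = { $ }
  S → E: FIRST \ {ε} = { '/', 'd', 'g' } — this is the only nullable alternative, skip
  S → e: FIRST \ {ε} = { 'e' } — disjoint from FOLLOW(S)
  S → ;: FIRST \ {ε} = { ';' } — disjoint from FOLLOW(S)

No FIRST/FOLLOW conflicts found.

Answer: No FIRST/FOLLOW conflicts.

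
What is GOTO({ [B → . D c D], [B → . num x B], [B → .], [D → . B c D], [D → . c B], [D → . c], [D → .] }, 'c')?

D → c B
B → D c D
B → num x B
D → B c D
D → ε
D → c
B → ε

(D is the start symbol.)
{ [B → . D c D], [B → . num x B], [B → .], [D → . B c D], [D → . c B], [D → . c], [D → .], [D → c . B], [D → c .] }

GOTO(I, 'c') = CLOSURE({ [A → αX.β] : [A → α.Xβ] ∈ I, X = 'c' })

Items with dot before 'c', with the dot advanced:
  [D → . c] → [D → c .]
  [D → . c B] → [D → c . B]
Closure of the advanced items:
  [D → c . B] has the dot before B: add [B → . D c D], [B → . num x B], [B → .]
  [B → . D c D] has the dot before D: add [D → . c B], [D → . B c D], [D → .], [D → . c]

GOTO = { [B → . D c D], [B → . num x B], [B → .], [D → . B c D], [D → . c B], [D → . c], [D → .], [D → c . B], [D → c .] }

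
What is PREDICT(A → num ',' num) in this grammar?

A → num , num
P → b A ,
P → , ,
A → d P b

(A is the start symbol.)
PREDICT(A → num ',' num) = (FIRST(RHS) \ {ε}) ∪ (FOLLOW(A) if ε ∈ FIRST(RHS), i.e. RHS ⇒* ε)
FIRST(num ',' num) = { 'num' }
ε ∉ FIRST(num ',' num), so FOLLOW(A) is not added.
PREDICT(A → num ',' num) = { 'num' }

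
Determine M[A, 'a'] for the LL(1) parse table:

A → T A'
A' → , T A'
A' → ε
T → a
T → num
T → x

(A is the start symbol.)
A → T A'

To find M[A, 'a'], we find productions for A where 'a' is in the predict set (PREDICT(N → α) = (FIRST(α) \ {ε}) ∪ (FOLLOW(N) if α ⇒* ε)).

Relevant sets:
  FIRST(T) = { 'a', 'num', 'x' }

A → T A': PREDICT = { 'a', 'num', 'x' }
  'a' is in predict set, so this production goes in M[A, 'a']

M[A, 'a'] = A → T A'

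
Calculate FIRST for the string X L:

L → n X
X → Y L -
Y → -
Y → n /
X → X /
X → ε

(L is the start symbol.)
{ '-', '/', 'n' }

FIRST sets of the non-terminals involved (from the grammar, by fixed-point iteration):
  FIRST(X) = { '-', '/', 'n', ε }
  FIRST(L) = { 'n' }

To compute FIRST(X L), process the symbols left to right:
Symbol X is a non-terminal. Add FIRST(X) \ {ε} = { '-', '/', 'n' }
X is nullable (ε ∈ FIRST(X)), continue to the next symbol.
Symbol L is a non-terminal. Add FIRST(L) \ {ε} = { 'n' }
L is not nullable (ε ∉ FIRST(L)), so stop here.
FIRST(X L) = { '-', '/', 'n' }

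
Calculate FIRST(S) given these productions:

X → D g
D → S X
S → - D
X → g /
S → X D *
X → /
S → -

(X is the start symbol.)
FIRST sets of the other non-terminals involved (by the same procedure, iterated to a fixed point):
  FIRST(X) = { '-', '/', 'g' }

From S → - D:
  - '-' is a terminal: add '-' and stop
From S → X D *:
  - X is a non-terminal: add FIRST(X) \ {ε} = { '-', '/', 'g' }
    X is not nullable, so stop
From S → -:
  - '-' is a terminal: add '-' and stop

Collecting: FIRST(S) = { '-', '/', 'g' }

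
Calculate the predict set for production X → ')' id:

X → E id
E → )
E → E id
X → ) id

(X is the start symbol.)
{ ')' }

PREDICT(X → ')' id) = (FIRST(RHS) \ {ε}) ∪ (FOLLOW(X) if ε ∈ FIRST(RHS), i.e. RHS ⇒* ε)
FIRST(')' id) = { ')' }
ε ∉ FIRST(')' id), so FOLLOW(X) is not added.
PREDICT(X → ')' id) = { ')' }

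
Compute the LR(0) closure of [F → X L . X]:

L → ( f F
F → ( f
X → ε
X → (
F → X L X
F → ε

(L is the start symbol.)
Start with: [F → X L . X]
  [F → X L . X] has the dot before X: add [X → .], [X → . (]
No further items can be added.

CLOSURE = { [F → X L . X], [X → . (], [X → .] }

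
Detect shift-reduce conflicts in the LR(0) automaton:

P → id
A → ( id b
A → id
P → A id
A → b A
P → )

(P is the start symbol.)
A shift-reduce conflict occurs when an LR(0) state has both:
  - a complete (reduce) item [A → α .] (dot at the end), and
  - a shift item [B → β . c γ] (dot before a terminal).

Augment with P' → P and build the canonical LR(0) collection (I0 = CLOSURE({[P' → . P]}), then GOTO on every symbol after a dot until no new states appear). It has 12 states:
  I0: { [A → . ( id b], [A → . b A], [A → . id], [P → . )], [P → . A id], [P → . id], [P' → . P] }  — shift
  I1: { [A → ( . id b] }  — shift
  I2: { [P → ) .] }  — reduce
  I3: { [P → A . id] }  — shift
  I4: { [P' → P .] }  — accept
  I5: { [A → . ( id b], [A → . b A], [A → . id], [A → b . A] }  — shift
  I6: { [A → id .], [P → id .] }  — 2 reduces
  I7: { [A → b A .] }  — reduce
  I8: { [A → id .] }  — reduce
  I9: { [P → A id .] }  — reduce
  I10: { [A → ( id . b] }  — shift
  I11: { [A → ( id b .] }  — reduce

No state contains both a complete item and a shift item.

Answer: No shift-reduce conflicts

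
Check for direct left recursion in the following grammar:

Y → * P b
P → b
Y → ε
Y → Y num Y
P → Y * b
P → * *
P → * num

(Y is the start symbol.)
Yes, Y is left-recursive

Direct left recursion occurs when N → N α for some non-terminal N (the right-hand side begins with the left-hand side itself).

Y → * P b: starts with '*'
P → b: starts with b
Y → ε: starts with ε
Y → Y num Y: LEFT RECURSIVE (starts with Y)
P → Y * b: starts with Y
P → * *: starts with '*'
P → * num: starts with '*'

The grammar has direct left recursion on: Y.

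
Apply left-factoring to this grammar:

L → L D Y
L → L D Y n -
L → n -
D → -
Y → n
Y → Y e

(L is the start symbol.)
Left-factoring transforms A → αβ₁ | αβ₂ into A → αA' and A' → β₁ | β₂
(α is the longest common prefix among the alternatives). Repeat until
no nonterminal has two alternatives with a common prefix.

Round 1: L has alternatives sharing prefix 'L D Y'. Introduce L': L → L D Y L'
  Add: L' → ε
  Add: L' → n -

No remaining common prefixes — done.

Resulting grammar:
L → L D Y L'
L' → ε
L' → n -
L → n -
D → -
Y → n
Y → Y e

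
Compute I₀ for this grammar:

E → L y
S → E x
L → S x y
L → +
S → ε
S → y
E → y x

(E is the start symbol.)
{ [E → . L y], [E → . y x], [E' → . E], [L → . +], [L → . S x y], [S → . E x], [S → . y], [S → .] }

First, augment the grammar with E' → E
I₀ = CLOSURE({ [E' → . E] }):
  [E' → . E] has the dot before E: add [E → . L y], [E → . y x]
  [E → . L y] has the dot before L: add [L → . S x y], [L → . +]
  [L → . S x y] has the dot before S: add [S → . E x], [S → .], [S → . y]
No further items can be added.

I₀ = { [E → . L y], [E → . y x], [E' → . E], [L → . +], [L → . S x y], [S → . E x], [S → . y], [S → .] }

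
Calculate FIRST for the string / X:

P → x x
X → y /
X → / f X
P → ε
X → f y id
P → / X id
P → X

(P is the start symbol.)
{ '/' }

To compute FIRST(/ X), process the symbols left to right:
Symbol / is a terminal. Add '/' and stop.
FIRST(/ X) = { '/' }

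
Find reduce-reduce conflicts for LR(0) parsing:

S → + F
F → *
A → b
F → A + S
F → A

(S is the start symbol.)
No reduce-reduce conflicts

A reduce-reduce conflict occurs when an LR(0) state has two complete items [A → α .] and [B → β .] — both call for a reduction, and with no lookahead the parser cannot choose between them.

Augment with S' → S and build the canonical LR(0) collection (I0 = CLOSURE({[S' → . S]}), then GOTO on every symbol after a dot until no new states appear). It has 9 states:
  I0: { [S → . + F], [S' → . S] }  — shift
  I1: { [A → . b], [F → . *], [F → . A + S], [F → . A], [S → + . F] }  — shift
  I2: { [S' → S .] }  — accept
  I3: { [F → * .] }  — reduce
  I4: { [F → A . + S], [F → A .] }  — shift, reduce
  I5: { [S → + F .] }  — reduce
  I6: { [A → b .] }  — reduce
  I7: { [F → A + . S], [S → . + F] }  — shift
  I8: { [F → A + S .] }  — reduce

No state contains more than one complete item.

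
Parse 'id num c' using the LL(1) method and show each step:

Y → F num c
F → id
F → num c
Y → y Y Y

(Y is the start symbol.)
LL(1) parsing maintains a stack (initially the start symbol over $) and the input. At each step: if the stack top is a terminal, match it against the current input token; if it is a non-terminal N, replace it with the RHS of M[N, lookahead] (the unique production whose predict set contains the lookahead).

Stack is shown with the top on the left.

Stack       Input       Action
------------------------------
Y $         id num c $  output Y → F num c
F num c $   id num c $  output F → id
id num c $  id num c $  match 'id'
num c $     num c $     match 'num'
c $         c $         match 'c'
$           $           accept

The string is accepted.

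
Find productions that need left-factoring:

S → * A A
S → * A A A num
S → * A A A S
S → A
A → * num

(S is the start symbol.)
Left-factoring is needed when two productions for the same non-terminal
share a common prefix on the right-hand side.

Productions for S:
  S → * A A
  S → * A A A num
  S → * A A A S
  S → A

Found common prefix '* A A' in productions for S

Answer: Yes, S has productions with common prefix '* A A'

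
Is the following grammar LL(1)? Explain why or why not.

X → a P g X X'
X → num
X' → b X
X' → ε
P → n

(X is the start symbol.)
No. Predict set conflict for X': { 'b' }

Relevant sets:
  FOLLOW(X') = { $, 'b' }

For X:
  PREDICT(X → a P g X X') = { 'a' }
  PREDICT(X → num) = { 'num' }
For X':
  PREDICT(X' → b X) = { 'b' }
  PREDICT(X' → ε) = { $, 'b' }
P has a single production, so nothing to check there.

Conflict found: Predict set conflict for X': { 'b' }
The grammar is NOT LL(1).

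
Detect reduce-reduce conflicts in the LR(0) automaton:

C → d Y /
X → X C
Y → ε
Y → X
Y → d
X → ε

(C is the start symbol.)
A reduce-reduce conflict occurs when an LR(0) state has two complete items [A → α .] and [B → β .] — both call for a reduction, and with no lookahead the parser cannot choose between them.

Augment with C' → C and build the canonical LR(0) collection (I0 = CLOSURE({[C' → . C]}), then GOTO on every symbol after a dot until no new states appear). It has 8 states:
  I0: { [C → . d Y /], [C' → . C] }  — shift
  I1: { [C' → C .] }  — accept
  I2: { [C → d . Y /], [X → . X C], [X → .], [Y → . X], [Y → . d], [Y → .] }  — shift, 2 reduces
  I3: { [C → . d Y /], [X → X . C], [Y → X .] }  — shift, reduce
  I4: { [C → d Y . /] }  — shift
  I5: { [Y → d .] }  — reduce
  I6: { [C → d Y / .] }  — reduce
  I7: { [X → X C .] }  — reduce

I2 contains complete items [X → .], [Y → .] — reduce-reduce conflict.

Answer: Yes — I2: [X → .] vs [Y → .]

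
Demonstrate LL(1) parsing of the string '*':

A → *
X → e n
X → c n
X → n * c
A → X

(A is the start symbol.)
Stack is shown with the top on the left.

Stack  Input  Action
--------------------
A $    * $    output A → *
* $    * $    match '*'
$      $      accept

The string is accepted.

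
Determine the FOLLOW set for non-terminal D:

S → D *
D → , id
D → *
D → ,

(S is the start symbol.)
{ '*' }

In S → D *: D is followed by '*', add FIRST('*') \ {ε} = { '*' }

Taking the union: FOLLOW(D) = { '*' }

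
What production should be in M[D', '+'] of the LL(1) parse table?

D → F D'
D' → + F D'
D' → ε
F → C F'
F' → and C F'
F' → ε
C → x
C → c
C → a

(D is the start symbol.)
D' → + F D'

To find M[D', '+'], we find productions for D' where '+' is in the predict set (PREDICT(N → α) = (FIRST(α) \ {ε}) ∪ (FOLLOW(N) if α ⇒* ε)).

Relevant sets:
  FOLLOW(D') = { $ }

D' → + F D': PREDICT = { '+' }
  '+' is in predict set, so this production goes in M[D', '+']
D' → ε: PREDICT = { $ }

M[D', '+'] = D' → + F D'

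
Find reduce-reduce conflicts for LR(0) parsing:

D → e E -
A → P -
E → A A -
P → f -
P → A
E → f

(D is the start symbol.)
No reduce-reduce conflicts

Augment with D' → D and build the canonical LR(0) collection (I0 = CLOSURE({[D' → . D]}), then GOTO on every symbol after a dot until no new states appear). It has 13 states:
  I0: { [D → . e E -], [D' → . D] }  — shift
  I1: { [D' → D .] }  — accept
  I2: { [A → . P -], [D → e . E -], [E → . A A -], [E → . f], [P → . A], [P → . f -] }  — shift
  I3: { [A → . P -], [E → A . A -], [P → . A], [P → . f -], [P → A .] }  — shift, reduce
  I4: { [D → e E . -] }  — shift
  I5: { [A → P . -] }  — shift
  I6: { [E → f .], [P → f . -] }  — shift, reduce
  I7: { [P → f - .] }  — reduce
  I8: { [A → P - .] }  — reduce
  I9: { [D → e E - .] }  — reduce
  I10: { [E → A A . -], [P → A .] }  — shift, reduce
  I11: { [P → f . -] }  — shift
  I12: { [E → A A - .] }  — reduce

No state contains more than one complete item.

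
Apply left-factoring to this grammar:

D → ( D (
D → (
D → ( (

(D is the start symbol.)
D → ( D'
D' → D (
D' → ε
D' → (

Left-factoring transforms A → αβ₁ | αβ₂ into A → αA' and A' → β₁ | β₂
(α is the longest common prefix among the alternatives). Repeat until
no nonterminal has two alternatives with a common prefix.

Round 1: D has alternatives sharing prefix '('. Introduce D': D → ( D'
  Add: D' → D (
  Add: D' → ε
  Add: D' → (

No remaining common prefixes — done.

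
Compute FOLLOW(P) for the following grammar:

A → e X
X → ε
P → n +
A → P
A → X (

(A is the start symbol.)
{ $ }

In A → P: P is at the end, add FOLLOW(A)

The FOLLOW sets referred to above (computed the same way, to a fixed point):
  FOLLOW(A) = { $ }

Taking the union: FOLLOW(P) = { $ }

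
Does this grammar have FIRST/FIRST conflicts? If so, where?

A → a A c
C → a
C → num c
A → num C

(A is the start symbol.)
No FIRST/FIRST conflicts.

Productions for A:
  A → a A c: FIRST = { 'a' }
  A → num C: FIRST = { 'num' }
Productions for C:
  C → a: FIRST = { 'a' }
  C → num c: FIRST = { 'num' }

All alternatives of each non-terminal have pairwise disjoint FIRST sets.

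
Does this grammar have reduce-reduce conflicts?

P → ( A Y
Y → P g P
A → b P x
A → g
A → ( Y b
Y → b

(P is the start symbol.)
Augment with P' → P and build the canonical LR(0) collection (I0 = CLOSURE({[P' → . P]}), then GOTO on every symbol after a dot until no new states appear). It has 16 states:
  I0: { [P → . ( A Y], [P' → . P] }  — shift
  I1: { [A → . ( Y b], [A → . b P x], [A → . g], [P → ( . A Y] }  — shift
  I2: { [P' → P .] }  — accept
  I3: { [A → ( . Y b], [P → . ( A Y], [Y → . P g P], [Y → . b] }  — shift
  I4: { [P → ( A . Y], [P → . ( A Y], [Y → . P g P], [Y → . b] }  — shift
  I5: { [A → b . P x], [P → . ( A Y] }  — shift
  I6: { [A → g .] }  — reduce
  I7: { [A → b P . x] }  — shift
  I8: { [A → b P x .] }  — reduce
  I9: { [Y → P . g P] }  — shift
  I10: { [P → ( A Y .] }  — reduce
  I11: { [Y → b .] }  — reduce
  I12: { [P → . ( A Y], [Y → P g . P] }  — shift
  I13: { [Y → P g P .] }  — reduce
  I14: { [A → ( Y . b] }  — shift
  I15: { [A → ( Y b .] }  — reduce

No state contains more than one complete item.

Answer: No reduce-reduce conflicts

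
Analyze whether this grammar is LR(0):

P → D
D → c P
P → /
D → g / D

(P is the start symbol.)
A grammar is LR(0) if no state in the canonical LR(0) collection has:
  - both a shift item (dot before a terminal) and a complete item (shift-reduce conflict), or
  - two or more complete items (reduce-reduce conflict; the accept item [P' → P .] counts as a complete item here).

Augment with P' → P and build the canonical LR(0) collection (I0 = CLOSURE({[P' → . P]}), then GOTO on every symbol after a dot until no new states appear). It has 9 states:
  I0: { [D → . c P], [D → . g / D], [P → . /], [P → . D], [P' → . P] }  — shift
  I1: { [P → / .] }  — reduce
  I2: { [P → D .] }  — reduce
  I3: { [P' → P .] }  — accept
  I4: { [D → . c P], [D → . g / D], [D → c . P], [P → . /], [P → . D] }  — shift
  I5: { [D → g . / D] }  — shift
  I6: { [D → . c P], [D → . g / D], [D → g / . D] }  — shift
  I7: { [D → g / D .] }  — reduce
  I8: { [D → c P .] }  — reduce

Every state is either a pure shift/goto state or contains exactly one complete item and nothing to shift — no conflicts. The grammar is LR(0).

Answer: Yes, the grammar is LR(0)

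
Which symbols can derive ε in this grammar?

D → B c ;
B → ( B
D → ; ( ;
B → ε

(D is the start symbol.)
A non-terminal is nullable if it can derive ε (the empty string): either it has an ε-production, or it has a production whose right-hand side consists entirely of nullable non-terminals.

ε-productions: B → ε
So B is immediately nullable.
No further non-terminal can be added: every production for the remaining non-terminals contains a terminal or a non-nullable non-terminal.
Nullable = { 'B' }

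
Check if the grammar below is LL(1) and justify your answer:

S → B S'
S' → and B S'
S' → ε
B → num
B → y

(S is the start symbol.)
A grammar is LL(1) if for each non-terminal N with multiple productions, the predict sets of those productions are pairwise disjoint, where PREDICT(N → α) = (FIRST(α) \ {ε}) ∪ (FOLLOW(N) if α ⇒* ε).

Relevant sets:
  FOLLOW(S') = { $ }

For S':
  PREDICT(S' → and B S') = { 'and' }
  PREDICT(S' → ε) = { $ }
For B:
  PREDICT(B → num) = { 'num' }
  PREDICT(B → y) = { 'y' }
S has a single production, so nothing to check there.

All predict sets are disjoint. The grammar IS LL(1).

Answer: Yes, the grammar is LL(1).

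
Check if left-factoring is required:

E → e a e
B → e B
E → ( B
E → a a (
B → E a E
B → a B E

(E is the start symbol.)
No, left-factoring is not needed

Left-factoring is needed when two productions for the same non-terminal
share a common prefix on the right-hand side.

Productions for E:
  E → e a e
  E → ( B
  E → a a (
Productions for B:
  B → e B
  B → E a E
  B → a B E

No common prefixes found.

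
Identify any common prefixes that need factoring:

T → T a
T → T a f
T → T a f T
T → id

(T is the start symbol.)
Left-factoring is needed when two productions for the same non-terminal
share a common prefix on the right-hand side.

Productions for T:
  T → T a
  T → T a f
  T → T a f T
  T → id

Found common prefix 'T a' in productions for T

Answer: Yes, T has productions with common prefix 'T a'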